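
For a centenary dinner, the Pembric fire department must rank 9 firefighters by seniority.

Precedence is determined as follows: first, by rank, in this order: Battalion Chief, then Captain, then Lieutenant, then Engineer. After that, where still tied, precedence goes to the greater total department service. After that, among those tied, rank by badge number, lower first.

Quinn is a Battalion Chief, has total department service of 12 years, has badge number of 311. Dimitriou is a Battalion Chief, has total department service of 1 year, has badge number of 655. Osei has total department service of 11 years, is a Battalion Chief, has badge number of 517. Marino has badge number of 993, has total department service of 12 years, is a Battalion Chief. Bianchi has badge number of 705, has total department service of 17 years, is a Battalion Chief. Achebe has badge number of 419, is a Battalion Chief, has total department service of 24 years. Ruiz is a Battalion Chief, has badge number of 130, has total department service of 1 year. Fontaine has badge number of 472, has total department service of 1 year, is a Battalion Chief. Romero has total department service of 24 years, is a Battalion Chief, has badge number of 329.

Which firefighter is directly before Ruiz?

Osei

By rank: Romero, Achebe, Bianchi, Quinn, Marino, Osei, Ruiz, Fontaine and Dimitriou (Battalion Chief).
Among Romero, Achebe, Bianchi, Quinn, Marino, Osei, Ruiz, Fontaine and Dimitriou, by total department service (higher first): Romero and Achebe (24 years) before Bianchi (17 years) before Quinn and Marino (12 years) before Osei (11 years) before Ruiz, Fontaine and Dimitriou (1 year).
Among Romero and Achebe, by badge number (lower first): Romero (329) before Achebe (419).
Among Quinn and Marino, by badge number (lower first): Quinn (311) before Marino (993).
Among Ruiz, Fontaine and Dimitriou, by badge number (lower first): Ruiz (130) before Fontaine (472) before Dimitriou (655).
Order: Romero, Achebe, Bianchi, Quinn, Marino, Osei, Ruiz, Fontaine, Dimitriou.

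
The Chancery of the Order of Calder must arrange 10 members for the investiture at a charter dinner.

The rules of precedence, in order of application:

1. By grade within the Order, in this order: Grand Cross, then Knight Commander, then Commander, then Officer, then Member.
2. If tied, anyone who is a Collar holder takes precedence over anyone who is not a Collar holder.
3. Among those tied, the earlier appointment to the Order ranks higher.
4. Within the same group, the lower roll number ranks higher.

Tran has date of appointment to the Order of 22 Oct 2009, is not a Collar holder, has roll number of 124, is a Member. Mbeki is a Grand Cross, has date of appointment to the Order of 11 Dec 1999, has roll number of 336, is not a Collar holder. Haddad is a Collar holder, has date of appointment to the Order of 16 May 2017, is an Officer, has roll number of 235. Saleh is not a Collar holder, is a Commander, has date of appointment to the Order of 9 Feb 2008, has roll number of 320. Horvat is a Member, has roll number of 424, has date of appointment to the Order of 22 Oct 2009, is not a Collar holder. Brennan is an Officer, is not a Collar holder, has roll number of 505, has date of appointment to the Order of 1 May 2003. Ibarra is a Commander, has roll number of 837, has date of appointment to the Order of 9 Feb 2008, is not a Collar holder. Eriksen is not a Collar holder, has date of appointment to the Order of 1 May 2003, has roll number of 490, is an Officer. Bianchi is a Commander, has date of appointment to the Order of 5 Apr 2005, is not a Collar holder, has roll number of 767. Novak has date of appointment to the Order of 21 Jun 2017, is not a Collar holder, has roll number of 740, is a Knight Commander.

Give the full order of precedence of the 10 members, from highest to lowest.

By grade within the Order: Mbeki (Grand Cross); then Novak (Knight Commander); then Bianchi, Saleh and Ibarra (Commander); then Haddad, Eriksen and Brennan (Officer); then Tran and Horvat (Member).
Bianchi, Saleh and Ibarra are each not a Collar holder, so the next rule applies.
Among Bianchi, Saleh and Ibarra, by date of appointment to the Order (earlier first): Bianchi (5 Apr 2005) before Saleh and Ibarra (9 Feb 2008).
Among Saleh and Ibarra, by roll number (lower first): Saleh (320) before Ibarra (837).
Among Haddad, Eriksen and Brennan, a Collar holder before not a Collar holder: Haddad (a Collar holder) before Eriksen and Brennan (not a Collar holder).
Eriksen and Brennan both have date of appointment to the Order 1 May 2003, so the next rule applies.
Among Eriksen and Brennan, by roll number (lower first): Eriksen (490) before Brennan (505).
Tran and Horvat are each not a Collar holder, so the next rule applies.
Tran and Horvat both have date of appointment to the Order 22 Oct 2009, so the next rule applies.
Among Tran and Horvat, by roll number (lower first): Tran (124) before Horvat (424).
Full order: Mbeki, Novak, Bianchi, Saleh, Ibarra, Haddad, Eriksen, Brennan, Tran, Horvat.

Mbeki, Novak, Bianchi, Saleh, Ibarra, Haddad, Eriksen, Brennan, Tran, Horvat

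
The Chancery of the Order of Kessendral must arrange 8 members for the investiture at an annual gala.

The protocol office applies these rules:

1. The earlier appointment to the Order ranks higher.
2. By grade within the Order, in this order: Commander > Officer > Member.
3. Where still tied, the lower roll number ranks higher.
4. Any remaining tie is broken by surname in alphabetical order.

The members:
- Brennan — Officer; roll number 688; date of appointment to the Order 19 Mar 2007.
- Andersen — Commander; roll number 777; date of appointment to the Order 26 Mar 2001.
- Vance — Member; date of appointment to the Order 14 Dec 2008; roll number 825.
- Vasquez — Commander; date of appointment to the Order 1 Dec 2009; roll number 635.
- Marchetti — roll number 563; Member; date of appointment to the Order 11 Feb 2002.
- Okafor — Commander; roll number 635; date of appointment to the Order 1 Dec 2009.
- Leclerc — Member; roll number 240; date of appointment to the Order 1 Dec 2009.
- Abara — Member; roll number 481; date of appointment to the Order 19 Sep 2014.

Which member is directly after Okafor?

By date of appointment to the Order (earlier first): Andersen (26 Mar 2001); then Marchetti (11 Feb 2002); then Brennan (19 Mar 2007); then Vance (14 Dec 2008); then Okafor, Vasquez and Leclerc (each 1 Dec 2009); then Abara (19 Sep 2014).
Among Okafor, Vasquez and Leclerc, by grade within the Order: Okafor and Vasquez (Commander) before Leclerc (Member).
Okafor and Vasquez both have roll number 635, so the next rule applies.
Among Okafor and Vasquez, alphabetically by surname: Okafor before Vasquez.
Order: Andersen, Marchetti, Brennan, Vance, Okafor, Vasquez, Leclerc, Abara.

Vasquez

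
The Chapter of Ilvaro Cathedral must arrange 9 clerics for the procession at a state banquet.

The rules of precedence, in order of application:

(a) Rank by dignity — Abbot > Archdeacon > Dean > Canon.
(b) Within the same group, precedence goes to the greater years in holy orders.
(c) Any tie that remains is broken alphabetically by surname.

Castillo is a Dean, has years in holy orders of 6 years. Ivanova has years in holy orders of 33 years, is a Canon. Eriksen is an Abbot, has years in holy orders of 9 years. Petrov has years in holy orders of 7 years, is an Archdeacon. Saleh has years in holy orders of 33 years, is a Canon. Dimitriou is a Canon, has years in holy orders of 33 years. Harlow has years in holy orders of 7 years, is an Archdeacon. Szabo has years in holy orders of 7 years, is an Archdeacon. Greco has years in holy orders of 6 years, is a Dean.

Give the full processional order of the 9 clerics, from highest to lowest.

Eriksen, Harlow, Petrov, Szabo, Castillo, Greco, Dimitriou, Ivanova, Saleh

By dignity: Eriksen (Abbot); then Harlow, Petrov and Szabo (Archdeacon); then Castillo and Greco (Dean); then Dimitriou, Ivanova and Saleh (Canon).
Harlow, Petrov and Szabo all have years in holy orders 7 years, so the next rule applies.
Among Harlow, Petrov and Szabo, alphabetically by surname: Harlow before Petrov before Szabo.
Castillo and Greco both have years in holy orders 6 years, so the next rule applies.
Among Castillo and Greco, alphabetically by surname: Castillo before Greco.
Dimitriou, Ivanova and Saleh all have years in holy orders 33 years, so the next rule applies.
Among Dimitriou, Ivanova and Saleh, alphabetically by surname: Dimitriou before Ivanova before Saleh.
Full order: Eriksen, Harlow, Petrov, Szabo, Castillo, Greco, Dimitriou, Ivanova, Saleh.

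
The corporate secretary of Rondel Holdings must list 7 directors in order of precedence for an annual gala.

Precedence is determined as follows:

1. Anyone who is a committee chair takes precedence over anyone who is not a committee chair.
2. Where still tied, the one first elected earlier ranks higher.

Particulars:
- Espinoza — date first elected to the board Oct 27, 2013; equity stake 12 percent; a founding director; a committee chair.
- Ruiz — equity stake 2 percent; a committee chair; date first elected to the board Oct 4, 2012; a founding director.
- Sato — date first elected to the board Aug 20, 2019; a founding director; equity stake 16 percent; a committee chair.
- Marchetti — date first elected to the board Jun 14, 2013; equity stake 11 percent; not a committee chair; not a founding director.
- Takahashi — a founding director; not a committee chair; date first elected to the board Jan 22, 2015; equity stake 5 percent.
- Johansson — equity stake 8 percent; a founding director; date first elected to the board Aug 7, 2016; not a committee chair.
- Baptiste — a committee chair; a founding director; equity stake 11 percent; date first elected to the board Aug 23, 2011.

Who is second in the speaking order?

By the first rule: Baptiste, Ruiz, Espinoza and Sato (each a committee chair); then Marchetti, Takahashi and Johansson (each not a committee chair).
Among Baptiste, Ruiz, Espinoza and Sato, by date first elected to the board (earlier first): Baptiste (Aug 23, 2011) before Ruiz (Oct 4, 2012) before Espinoza (Oct 27, 2013) before Sato (Aug 20, 2019).
Among Marchetti, Takahashi and Johansson, by date first elected to the board (earlier first): Marchetti (Jun 14, 2013) before Takahashi (Jan 22, 2015) before Johansson (Aug 7, 2016).
Order: Baptiste, Ruiz, Espinoza, Sato, Marchetti, Takahashi, Johansson.

Ruiz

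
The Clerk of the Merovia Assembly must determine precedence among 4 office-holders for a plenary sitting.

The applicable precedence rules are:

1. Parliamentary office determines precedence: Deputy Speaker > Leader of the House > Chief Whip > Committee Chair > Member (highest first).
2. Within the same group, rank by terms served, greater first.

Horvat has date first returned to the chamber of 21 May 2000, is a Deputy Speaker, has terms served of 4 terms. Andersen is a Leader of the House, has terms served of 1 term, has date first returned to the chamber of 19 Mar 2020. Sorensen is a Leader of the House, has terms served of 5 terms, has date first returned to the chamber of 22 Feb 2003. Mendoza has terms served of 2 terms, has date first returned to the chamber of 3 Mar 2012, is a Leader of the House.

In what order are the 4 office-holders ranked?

Horvat, Sorensen, Mendoza, Andersen

By parliamentary office: Horvat (Deputy Speaker); then Sorensen, Mendoza and Andersen (Leader of the House).
Among Sorensen, Mendoza and Andersen, by terms served (higher first): Sorensen (5 terms) before Mendoza (2 terms) before Andersen (1 term).
Full order: Horvat, Sorensen, Mendoza, Andersen.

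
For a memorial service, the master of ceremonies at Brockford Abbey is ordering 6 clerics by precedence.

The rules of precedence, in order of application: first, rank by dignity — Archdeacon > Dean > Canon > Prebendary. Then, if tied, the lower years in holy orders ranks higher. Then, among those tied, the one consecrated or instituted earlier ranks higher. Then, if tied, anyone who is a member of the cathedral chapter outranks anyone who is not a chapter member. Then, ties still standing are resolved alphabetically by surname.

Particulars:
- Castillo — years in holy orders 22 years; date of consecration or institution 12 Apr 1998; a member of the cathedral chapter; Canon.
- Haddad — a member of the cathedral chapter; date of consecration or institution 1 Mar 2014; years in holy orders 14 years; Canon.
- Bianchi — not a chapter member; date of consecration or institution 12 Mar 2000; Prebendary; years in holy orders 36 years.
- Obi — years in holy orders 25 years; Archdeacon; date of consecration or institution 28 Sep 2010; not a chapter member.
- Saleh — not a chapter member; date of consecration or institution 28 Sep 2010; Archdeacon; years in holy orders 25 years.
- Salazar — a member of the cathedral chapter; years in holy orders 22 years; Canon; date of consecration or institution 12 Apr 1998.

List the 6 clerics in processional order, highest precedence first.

By dignity: Obi and Saleh (Archdeacon); then Haddad, Castillo and Salazar (Canon); then Bianchi (Prebendary).
Obi and Saleh both have years in holy orders 25 years, so the next rule applies.
Obi and Saleh both have date of consecration or institution 28 Sep 2010, so the next rule applies.
Obi and Saleh are each not a chapter member, so the next rule applies.
Among Obi and Saleh, alphabetically by surname: Obi before Saleh.
Among Haddad, Castillo and Salazar, by years in holy orders (lower first): Haddad (14 years) before Castillo and Salazar (22 years).
Castillo and Salazar both have date of consecration or institution 12 Apr 1998, so the next rule applies.
Castillo and Salazar are each a member of the cathedral chapter, so the next rule applies.
Among Castillo and Salazar, alphabetically by surname: Castillo before Salazar.
Full order: Obi, Saleh, Haddad, Castillo, Salazar, Bianchi.

Obi, Saleh, Haddad, Castillo, Salazar, Bianchi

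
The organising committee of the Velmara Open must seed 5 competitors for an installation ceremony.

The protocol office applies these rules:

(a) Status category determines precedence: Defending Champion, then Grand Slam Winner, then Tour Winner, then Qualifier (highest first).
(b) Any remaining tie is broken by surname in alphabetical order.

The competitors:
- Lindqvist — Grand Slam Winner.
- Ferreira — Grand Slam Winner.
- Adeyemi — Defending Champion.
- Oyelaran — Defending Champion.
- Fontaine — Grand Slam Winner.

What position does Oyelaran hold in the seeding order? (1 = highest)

By status category: Adeyemi and Oyelaran (Defending Champion); then Ferreira, Fontaine and Lindqvist (Grand Slam Winner).
Among Adeyemi and Oyelaran, alphabetically by surname: Adeyemi before Oyelaran.
Among Ferreira, Fontaine and Lindqvist, alphabetically by surname: Ferreira before Fontaine before Lindqvist.
Order: Adeyemi, Oyelaran, Ferreira, Fontaine, Lindqvist. So position 2.

2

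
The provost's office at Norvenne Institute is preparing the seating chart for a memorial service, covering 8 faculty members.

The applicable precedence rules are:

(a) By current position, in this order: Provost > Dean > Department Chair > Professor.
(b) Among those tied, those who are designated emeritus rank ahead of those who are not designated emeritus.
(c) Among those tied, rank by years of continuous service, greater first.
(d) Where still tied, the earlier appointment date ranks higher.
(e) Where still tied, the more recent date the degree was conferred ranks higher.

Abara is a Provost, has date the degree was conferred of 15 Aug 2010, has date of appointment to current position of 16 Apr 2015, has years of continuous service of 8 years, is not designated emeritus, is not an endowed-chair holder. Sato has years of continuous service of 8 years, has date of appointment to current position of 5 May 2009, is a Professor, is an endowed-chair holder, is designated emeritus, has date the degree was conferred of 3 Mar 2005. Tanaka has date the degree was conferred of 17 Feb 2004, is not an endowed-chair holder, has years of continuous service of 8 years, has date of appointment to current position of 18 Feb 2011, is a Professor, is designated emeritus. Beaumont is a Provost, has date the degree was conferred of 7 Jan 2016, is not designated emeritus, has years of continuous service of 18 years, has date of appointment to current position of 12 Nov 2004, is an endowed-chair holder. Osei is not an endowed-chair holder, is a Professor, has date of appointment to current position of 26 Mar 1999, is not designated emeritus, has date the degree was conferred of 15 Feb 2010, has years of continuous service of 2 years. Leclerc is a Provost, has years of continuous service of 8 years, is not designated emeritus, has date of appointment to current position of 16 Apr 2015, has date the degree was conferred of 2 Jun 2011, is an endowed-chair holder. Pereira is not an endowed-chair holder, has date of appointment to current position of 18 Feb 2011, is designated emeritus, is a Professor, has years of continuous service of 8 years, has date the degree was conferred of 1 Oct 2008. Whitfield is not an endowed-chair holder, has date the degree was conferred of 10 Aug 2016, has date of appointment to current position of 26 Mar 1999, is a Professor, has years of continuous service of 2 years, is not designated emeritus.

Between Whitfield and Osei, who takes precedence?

By current position: Beaumont, Leclerc and Abara (Provost); then Sato, Pereira, Tanaka, Whitfield and Osei (Professor).
Beaumont, Leclerc and Abara are each not designated emeritus, so the next rule applies.
Among Beaumont, Leclerc and Abara, by years of continuous service (higher first): Beaumont (18 years) before Leclerc and Abara (8 years).
Leclerc and Abara both have date of appointment to current position 16 Apr 2015, so the next rule applies.
Among Leclerc and Abara, by date the degree was conferred (later first): Leclerc (2 Jun 2011) before Abara (15 Aug 2010).
Among Sato, Pereira, Tanaka, Whitfield and Osei, designated emeritus before not designated emeritus: Sato, Pereira and Tanaka (designated emeritus) before Whitfield and Osei (not designated emeritus).
Sato, Pereira and Tanaka all have years of continuous service 8 years, so the next rule applies.
Among Sato, Pereira and Tanaka, by date of appointment to current position (earlier first): Sato (5 May 2009) before Pereira and Tanaka (18 Feb 2011).
Among Pereira and Tanaka, by date the degree was conferred (later first): Pereira (1 Oct 2008) before Tanaka (17 Feb 2004).
Whitfield and Osei both have years of continuous service 2 years, so the next rule applies.
Whitfield and Osei both have date of appointment to current position 26 Mar 1999, so the next rule applies.
Among Whitfield and Osei, by date the degree was conferred (later first): Whitfield (10 Aug 2016) before Osei (15 Feb 2010).
So Whitfield takes precedence.

Whitfield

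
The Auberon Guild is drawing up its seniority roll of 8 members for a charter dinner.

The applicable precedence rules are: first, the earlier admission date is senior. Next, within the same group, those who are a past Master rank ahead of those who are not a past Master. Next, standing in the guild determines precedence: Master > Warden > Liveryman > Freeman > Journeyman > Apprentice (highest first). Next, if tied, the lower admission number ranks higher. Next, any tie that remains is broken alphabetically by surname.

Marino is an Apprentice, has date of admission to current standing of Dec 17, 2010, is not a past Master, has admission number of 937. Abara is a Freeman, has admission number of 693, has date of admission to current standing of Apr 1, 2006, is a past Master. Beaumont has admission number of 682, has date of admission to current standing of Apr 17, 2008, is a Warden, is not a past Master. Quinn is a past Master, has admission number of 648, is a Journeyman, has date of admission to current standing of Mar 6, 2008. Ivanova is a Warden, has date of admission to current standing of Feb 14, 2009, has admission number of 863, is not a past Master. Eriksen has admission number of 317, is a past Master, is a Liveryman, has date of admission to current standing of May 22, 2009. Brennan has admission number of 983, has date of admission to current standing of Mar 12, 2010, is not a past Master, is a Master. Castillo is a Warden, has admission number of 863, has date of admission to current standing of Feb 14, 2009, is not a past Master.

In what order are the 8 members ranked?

By date of admission to current standing (earlier first): Abara (Apr 1, 2006); then Quinn (Mar 6, 2008); then Beaumont (Apr 17, 2008); then Castillo and Ivanova (both Feb 14, 2009); then Eriksen (May 22, 2009); then Brennan (Mar 12, 2010); then Marino (Dec 17, 2010).
Castillo and Ivanova are each not a past Master, so the next rule applies.
Castillo and Ivanova are each Warden, so the next rule applies.
Castillo and Ivanova both have admission number 863, so the next rule applies.
Among Castillo and Ivanova, alphabetically by surname: Castillo before Ivanova.
Full order: Abara, Quinn, Beaumont, Castillo, Ivanova, Eriksen, Brennan, Marino.

Abara, Quinn, Beaumont, Castillo, Ivanova, Eriksen, Brennan, Marino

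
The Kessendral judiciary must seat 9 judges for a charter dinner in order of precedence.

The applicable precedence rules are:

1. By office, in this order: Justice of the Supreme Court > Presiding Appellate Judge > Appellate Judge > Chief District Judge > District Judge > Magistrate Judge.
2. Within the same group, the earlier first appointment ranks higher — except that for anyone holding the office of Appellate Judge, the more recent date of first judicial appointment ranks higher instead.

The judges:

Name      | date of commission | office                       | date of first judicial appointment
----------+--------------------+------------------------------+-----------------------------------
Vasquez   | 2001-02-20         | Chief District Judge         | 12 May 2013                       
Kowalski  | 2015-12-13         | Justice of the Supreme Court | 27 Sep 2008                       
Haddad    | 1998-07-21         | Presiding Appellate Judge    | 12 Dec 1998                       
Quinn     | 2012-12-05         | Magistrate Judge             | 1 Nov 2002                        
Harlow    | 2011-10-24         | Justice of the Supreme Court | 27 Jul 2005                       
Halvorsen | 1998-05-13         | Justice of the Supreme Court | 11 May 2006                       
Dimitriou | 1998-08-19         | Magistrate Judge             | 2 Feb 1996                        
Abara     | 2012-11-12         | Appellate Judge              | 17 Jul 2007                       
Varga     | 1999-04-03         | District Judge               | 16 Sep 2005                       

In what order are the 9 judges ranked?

Harlow, Halvorsen, Kowalski, Haddad, Abara, Vasquez, Varga, Dimitriou, Quinn

By office: Harlow, Halvorsen and Kowalski (Justice of the Supreme Court); then Haddad (Presiding Appellate Judge); then Abara (Appellate Judge); then Vasquez (Chief District Judge); then Varga (District Judge); then Dimitriou and Quinn (Magistrate Judge).
Among Harlow, Halvorsen and Kowalski, by date of first judicial appointment (earlier first): Harlow (27 Jul 2005) before Halvorsen (11 May 2006) before Kowalski (27 Sep 2008).
Among Dimitriou and Quinn, by date of first judicial appointment (earlier first): Dimitriou (2 Feb 1996) before Quinn (1 Nov 2002).
Full order: Harlow, Halvorsen, Kowalski, Haddad, Abara, Vasquez, Varga, Dimitriou, Quinn.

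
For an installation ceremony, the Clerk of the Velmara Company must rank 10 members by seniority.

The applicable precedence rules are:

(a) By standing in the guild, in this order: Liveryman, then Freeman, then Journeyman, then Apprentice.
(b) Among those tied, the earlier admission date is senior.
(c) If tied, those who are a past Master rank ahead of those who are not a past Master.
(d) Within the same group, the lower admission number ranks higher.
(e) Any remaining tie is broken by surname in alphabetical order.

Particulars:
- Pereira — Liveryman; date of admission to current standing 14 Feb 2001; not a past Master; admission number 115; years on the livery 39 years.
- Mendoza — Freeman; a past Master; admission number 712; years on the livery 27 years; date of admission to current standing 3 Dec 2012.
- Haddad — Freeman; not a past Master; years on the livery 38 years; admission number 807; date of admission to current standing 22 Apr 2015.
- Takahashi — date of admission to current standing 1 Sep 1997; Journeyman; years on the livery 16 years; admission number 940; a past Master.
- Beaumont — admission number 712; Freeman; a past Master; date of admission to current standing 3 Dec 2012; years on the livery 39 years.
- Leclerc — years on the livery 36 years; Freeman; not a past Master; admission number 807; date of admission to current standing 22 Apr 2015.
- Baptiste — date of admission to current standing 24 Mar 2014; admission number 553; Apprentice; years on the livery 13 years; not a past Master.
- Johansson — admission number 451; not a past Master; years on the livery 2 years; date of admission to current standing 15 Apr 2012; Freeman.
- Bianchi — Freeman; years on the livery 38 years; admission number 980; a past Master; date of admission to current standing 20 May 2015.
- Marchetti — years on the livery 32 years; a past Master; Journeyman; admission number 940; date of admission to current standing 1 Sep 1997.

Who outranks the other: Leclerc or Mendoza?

By standing in the guild: Pereira (Liveryman); then Johansson, Beaumont, Mendoza, Haddad, Leclerc and Bianchi (Freeman); then Marchetti and Takahashi (Journeyman); then Baptiste (Apprentice).
Among Johansson, Beaumont, Mendoza, Haddad, Leclerc and Bianchi, by date of admission to current standing (earlier first): Johansson (15 Apr 2012) before Beaumont and Mendoza (3 Dec 2012) before Haddad and Leclerc (22 Apr 2015) before Bianchi (20 May 2015).
Beaumont and Mendoza are each a past Master, so the next rule applies.
Beaumont and Mendoza both have admission number 712, so the next rule applies.
Among Beaumont and Mendoza, alphabetically by surname: Beaumont before Mendoza.
Haddad and Leclerc are each not a past Master, so the next rule applies.
Haddad and Leclerc both have admission number 807, so the next rule applies.
Among Haddad and Leclerc, alphabetically by surname: Haddad before Leclerc.
Marchetti and Takahashi both have date of admission to current standing 1 Sep 1997, so the next rule applies.
Marchetti and Takahashi are each a past Master, so the next rule applies.
Marchetti and Takahashi both have admission number 940, so the next rule applies.
Among Marchetti and Takahashi, alphabetically by surname: Marchetti before Takahashi.
So Mendoza takes precedence.

Mendoza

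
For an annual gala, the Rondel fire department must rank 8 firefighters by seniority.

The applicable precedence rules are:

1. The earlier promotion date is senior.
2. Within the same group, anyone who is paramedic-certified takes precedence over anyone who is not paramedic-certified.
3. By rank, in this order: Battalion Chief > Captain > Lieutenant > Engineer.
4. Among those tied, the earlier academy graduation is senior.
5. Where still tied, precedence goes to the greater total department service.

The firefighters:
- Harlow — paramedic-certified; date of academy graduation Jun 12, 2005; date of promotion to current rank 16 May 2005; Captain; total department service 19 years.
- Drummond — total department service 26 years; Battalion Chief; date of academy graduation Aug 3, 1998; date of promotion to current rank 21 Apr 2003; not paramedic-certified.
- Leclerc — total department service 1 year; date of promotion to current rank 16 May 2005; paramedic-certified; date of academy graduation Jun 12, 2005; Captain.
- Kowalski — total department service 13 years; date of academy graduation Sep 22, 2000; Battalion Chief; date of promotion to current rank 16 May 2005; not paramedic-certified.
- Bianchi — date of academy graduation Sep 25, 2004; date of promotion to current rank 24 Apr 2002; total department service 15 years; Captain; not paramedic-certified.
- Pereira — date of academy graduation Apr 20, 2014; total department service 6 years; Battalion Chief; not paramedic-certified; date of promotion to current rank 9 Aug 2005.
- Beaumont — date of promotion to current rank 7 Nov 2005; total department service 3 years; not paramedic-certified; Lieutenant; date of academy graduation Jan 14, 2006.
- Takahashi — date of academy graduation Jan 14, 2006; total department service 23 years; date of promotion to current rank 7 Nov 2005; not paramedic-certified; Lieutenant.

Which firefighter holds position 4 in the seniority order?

Leclerc

By date of promotion to current rank (earlier first): Bianchi (24 Apr 2002); then Drummond (21 Apr 2003); then Harlow, Leclerc and Kowalski (each 16 May 2005); then Pereira (9 Aug 2005); then Takahashi and Beaumont (both 7 Nov 2005).
Among Harlow, Leclerc and Kowalski, paramedic-certified before not paramedic-certified: Harlow and Leclerc (paramedic-certified) before Kowalski (not paramedic-certified).
Harlow and Leclerc are each Captain, so the next rule applies.
Harlow and Leclerc both have date of academy graduation Jun 12, 2005, so the next rule applies.
Among Harlow and Leclerc, by total department service (higher first): Harlow (19 years) before Leclerc (1 year).
Takahashi and Beaumont are each not paramedic-certified, so the next rule applies.
Takahashi and Beaumont are each Lieutenant, so the next rule applies.
Takahashi and Beaumont both have date of academy graduation Jan 14, 2006, so the next rule applies.
Among Takahashi and Beaumont, by total department service (higher first): Takahashi (23 years) before Beaumont (3 years).
Order: Bianchi, Drummond, Harlow, Leclerc, Kowalski, Pereira, Takahashi, Beaumont.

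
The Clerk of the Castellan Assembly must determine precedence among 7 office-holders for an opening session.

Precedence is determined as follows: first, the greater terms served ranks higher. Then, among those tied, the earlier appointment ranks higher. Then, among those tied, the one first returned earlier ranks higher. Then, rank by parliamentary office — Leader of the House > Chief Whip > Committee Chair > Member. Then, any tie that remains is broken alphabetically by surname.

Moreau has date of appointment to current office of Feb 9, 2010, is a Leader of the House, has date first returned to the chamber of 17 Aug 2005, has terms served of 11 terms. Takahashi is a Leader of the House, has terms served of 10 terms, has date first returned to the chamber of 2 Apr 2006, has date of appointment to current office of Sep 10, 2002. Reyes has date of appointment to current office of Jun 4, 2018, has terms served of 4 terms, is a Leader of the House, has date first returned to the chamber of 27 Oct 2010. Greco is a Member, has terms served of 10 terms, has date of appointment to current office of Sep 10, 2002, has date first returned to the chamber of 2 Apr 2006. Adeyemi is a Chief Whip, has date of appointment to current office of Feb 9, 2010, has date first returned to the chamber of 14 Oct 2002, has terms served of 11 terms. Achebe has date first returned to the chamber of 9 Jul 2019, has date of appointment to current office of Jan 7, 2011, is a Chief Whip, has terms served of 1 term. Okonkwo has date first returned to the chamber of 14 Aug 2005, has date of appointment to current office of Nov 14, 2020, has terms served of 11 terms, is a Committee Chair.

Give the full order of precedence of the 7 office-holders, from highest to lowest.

By terms served (higher first): Adeyemi, Moreau and Okonkwo (each 11 terms); then Takahashi and Greco (both 10 terms); then Reyes (4 terms); then Achebe (1 term).
Among Adeyemi, Moreau and Okonkwo, by date of appointment to current office (earlier first): Adeyemi and Moreau (Feb 9, 2010) before Okonkwo (Nov 14, 2020).
Among Adeyemi and Moreau, by date first returned to the chamber (earlier first): Adeyemi (14 Oct 2002) before Moreau (17 Aug 2005).
Takahashi and Greco both have date of appointment to current office Sep 10, 2002, so the next rule applies.
Takahashi and Greco both have date first returned to the chamber 2 Apr 2006, so the next rule applies.
Among Takahashi and Greco, by parliamentary office: Takahashi (Leader of the House) before Greco (Member).
Full order: Adeyemi, Moreau, Okonkwo, Takahashi, Greco, Reyes, Achebe.

Adeyemi, Moreau, Okonkwo, Takahashi, Greco, Reyes, Achebe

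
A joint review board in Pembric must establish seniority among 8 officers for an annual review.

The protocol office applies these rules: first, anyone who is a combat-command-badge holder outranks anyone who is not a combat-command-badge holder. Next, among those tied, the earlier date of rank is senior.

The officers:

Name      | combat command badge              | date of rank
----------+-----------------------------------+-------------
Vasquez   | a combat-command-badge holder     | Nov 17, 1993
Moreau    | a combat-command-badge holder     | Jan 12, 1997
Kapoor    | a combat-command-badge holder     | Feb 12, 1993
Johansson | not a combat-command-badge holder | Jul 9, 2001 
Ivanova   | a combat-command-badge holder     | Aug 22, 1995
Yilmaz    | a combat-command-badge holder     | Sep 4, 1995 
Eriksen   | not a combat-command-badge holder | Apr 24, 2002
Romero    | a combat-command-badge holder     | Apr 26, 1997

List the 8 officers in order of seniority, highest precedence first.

By the first rule: Kapoor, Vasquez, Ivanova, Yilmaz, Moreau and Romero (each a combat-command-badge holder); then Johansson and Eriksen (both not a combat-command-badge holder).
Among Kapoor, Vasquez, Ivanova, Yilmaz, Moreau and Romero, by date of rank (earlier first): Kapoor (Feb 12, 1993) before Vasquez (Nov 17, 1993) before Ivanova (Aug 22, 1995) before Yilmaz (Sep 4, 1995) before Moreau (Jan 12, 1997) before Romero (Apr 26, 1997).
Among Johansson and Eriksen, by date of rank (earlier first): Johansson (Jul 9, 2001) before Eriksen (Apr 24, 2002).
Full order: Kapoor, Vasquez, Ivanova, Yilmaz, Moreau, Romero, Johansson, Eriksen.

Kapoor, Vasquez, Ivanova, Yilmaz, Moreau, Romero, Johansson, Eriksen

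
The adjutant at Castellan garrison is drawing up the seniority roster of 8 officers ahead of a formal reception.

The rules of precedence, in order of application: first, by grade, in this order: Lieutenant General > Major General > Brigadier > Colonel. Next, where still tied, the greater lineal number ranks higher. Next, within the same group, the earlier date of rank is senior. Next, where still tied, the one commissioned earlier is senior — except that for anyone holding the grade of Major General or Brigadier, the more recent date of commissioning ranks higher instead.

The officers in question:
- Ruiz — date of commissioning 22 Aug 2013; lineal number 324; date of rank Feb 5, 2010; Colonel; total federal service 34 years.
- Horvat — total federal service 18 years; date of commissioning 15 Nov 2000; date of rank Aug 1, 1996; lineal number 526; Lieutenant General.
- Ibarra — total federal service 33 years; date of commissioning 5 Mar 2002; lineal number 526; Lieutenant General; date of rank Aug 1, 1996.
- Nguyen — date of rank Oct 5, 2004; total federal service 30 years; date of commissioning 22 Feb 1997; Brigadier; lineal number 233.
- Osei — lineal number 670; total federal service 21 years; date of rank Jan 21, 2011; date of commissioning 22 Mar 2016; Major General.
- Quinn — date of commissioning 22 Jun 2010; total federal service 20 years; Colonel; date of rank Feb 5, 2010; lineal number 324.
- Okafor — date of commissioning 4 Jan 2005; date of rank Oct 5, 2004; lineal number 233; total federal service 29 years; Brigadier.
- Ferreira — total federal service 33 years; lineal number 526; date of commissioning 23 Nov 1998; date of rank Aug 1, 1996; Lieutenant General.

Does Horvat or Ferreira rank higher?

Ferreira

By grade: Ferreira, Horvat and Ibarra (Lieutenant General); then Osei (Major General); then Okafor and Nguyen (Brigadier); then Quinn and Ruiz (Colonel).
Ferreira, Horvat and Ibarra all have lineal number 526, so the next rule applies.
Ferreira, Horvat and Ibarra all have date of rank Aug 1, 1996, so the next rule applies.
Among Ferreira, Horvat and Ibarra, by date of commissioning (earlier first): Ferreira (23 Nov 1998) before Horvat (15 Nov 2000) before Ibarra (5 Mar 2002).
Okafor and Nguyen both have lineal number 233, so the next rule applies.
Okafor and Nguyen both have date of rank Oct 5, 2004, so the next rule applies.
Among Okafor and Nguyen, by date of commissioning (later first) (reversed rule for this group): Okafor (4 Jan 2005) before Nguyen (22 Feb 1997).
Quinn and Ruiz both have lineal number 324, so the next rule applies.
Quinn and Ruiz both have date of rank Feb 5, 2010, so the next rule applies.
Among Quinn and Ruiz, by date of commissioning (earlier first): Quinn (22 Jun 2010) before Ruiz (22 Aug 2013).
So Ferreira takes precedence.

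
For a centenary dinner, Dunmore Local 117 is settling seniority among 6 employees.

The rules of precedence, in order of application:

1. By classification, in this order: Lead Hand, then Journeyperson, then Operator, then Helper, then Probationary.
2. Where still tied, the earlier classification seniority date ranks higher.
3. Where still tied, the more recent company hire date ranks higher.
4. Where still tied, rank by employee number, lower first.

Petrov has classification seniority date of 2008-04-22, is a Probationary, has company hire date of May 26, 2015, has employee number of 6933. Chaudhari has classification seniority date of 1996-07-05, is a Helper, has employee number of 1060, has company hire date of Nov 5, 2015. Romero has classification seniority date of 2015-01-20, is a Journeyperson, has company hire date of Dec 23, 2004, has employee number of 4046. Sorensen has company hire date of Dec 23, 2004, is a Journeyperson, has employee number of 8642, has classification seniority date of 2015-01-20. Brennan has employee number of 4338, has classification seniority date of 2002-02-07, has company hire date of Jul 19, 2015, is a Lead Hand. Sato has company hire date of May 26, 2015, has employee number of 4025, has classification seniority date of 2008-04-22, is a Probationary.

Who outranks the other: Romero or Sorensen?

Romero

By classification: Brennan (Lead Hand); then Romero and Sorensen (Journeyperson); then Chaudhari (Helper); then Sato and Petrov (Probationary).
Romero and Sorensen both have classification seniority date 2015-01-20, so the next rule applies.
Romero and Sorensen both have company hire date Dec 23, 2004, so the next rule applies.
Among Romero and Sorensen, by employee number (lower first): Romero (4046) before Sorensen (8642).
Sato and Petrov both have classification seniority date 2008-04-22, so the next rule applies.
Sato and Petrov both have company hire date May 26, 2015, so the next rule applies.
Among Sato and Petrov, by employee number (lower first): Sato (4025) before Petrov (6933).
So Romero takes precedence.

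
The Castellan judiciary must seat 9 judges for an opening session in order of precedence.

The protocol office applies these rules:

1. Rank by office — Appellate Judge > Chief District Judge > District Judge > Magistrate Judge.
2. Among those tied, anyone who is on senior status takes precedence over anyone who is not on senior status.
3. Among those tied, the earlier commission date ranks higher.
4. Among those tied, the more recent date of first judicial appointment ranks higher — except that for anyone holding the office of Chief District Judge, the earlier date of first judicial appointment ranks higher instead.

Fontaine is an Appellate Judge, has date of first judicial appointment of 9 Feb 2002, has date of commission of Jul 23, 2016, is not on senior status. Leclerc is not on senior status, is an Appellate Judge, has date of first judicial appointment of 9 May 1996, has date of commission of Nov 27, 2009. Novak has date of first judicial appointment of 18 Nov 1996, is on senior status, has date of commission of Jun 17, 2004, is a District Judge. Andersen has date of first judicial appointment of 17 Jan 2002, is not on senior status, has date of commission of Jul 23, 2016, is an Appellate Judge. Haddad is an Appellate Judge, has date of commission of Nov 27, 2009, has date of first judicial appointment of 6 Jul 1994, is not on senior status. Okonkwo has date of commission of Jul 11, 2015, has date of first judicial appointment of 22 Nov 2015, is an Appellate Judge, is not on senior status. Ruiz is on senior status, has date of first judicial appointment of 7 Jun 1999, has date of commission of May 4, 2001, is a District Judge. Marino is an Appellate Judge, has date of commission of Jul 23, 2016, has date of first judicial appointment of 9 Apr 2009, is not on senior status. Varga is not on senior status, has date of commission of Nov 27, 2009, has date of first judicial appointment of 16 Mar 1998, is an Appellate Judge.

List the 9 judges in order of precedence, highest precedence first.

By office: Varga, Leclerc, Haddad, Okonkwo, Marino, Fontaine and Andersen (Appellate Judge); then Ruiz and Novak (District Judge).
Varga, Leclerc, Haddad, Okonkwo, Marino, Fontaine and Andersen are each not on senior status, so the next rule applies.
Among Varga, Leclerc, Haddad, Okonkwo, Marino, Fontaine and Andersen, by date of commission (earlier first): Varga, Leclerc and Haddad (Nov 27, 2009) before Okonkwo (Jul 11, 2015) before Marino, Fontaine and Andersen (Jul 23, 2016).
Among Varga, Leclerc and Haddad, by date of first judicial appointment (later first): Varga (16 Mar 1998) before Leclerc (9 May 1996) before Haddad (6 Jul 1994).
Among Marino, Fontaine and Andersen, by date of first judicial appointment (later first): Marino (9 Apr 2009) before Fontaine (9 Feb 2002) before Andersen (17 Jan 2002).
Ruiz and Novak are each on senior status, so the next rule applies.
Among Ruiz and Novak, by date of commission (earlier first): Ruiz (May 4, 2001) before Novak (Jun 17, 2004).
Full order: Varga, Leclerc, Haddad, Okonkwo, Marino, Fontaine, Andersen, Ruiz, Novak.

Varga, Leclerc, Haddad, Okonkwo, Marino, Fontaine, Andersen, Ruiz, Novak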